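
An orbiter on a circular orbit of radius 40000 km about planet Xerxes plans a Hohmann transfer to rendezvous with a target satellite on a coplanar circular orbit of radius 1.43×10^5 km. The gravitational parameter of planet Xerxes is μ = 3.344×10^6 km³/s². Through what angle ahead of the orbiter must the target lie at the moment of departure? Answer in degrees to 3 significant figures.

φ = 87.9°

Transfer-ellipse semi-major axis a_t = (r₁ + r₂)/2 = (40000 + 1.430×10^5)/2 = 91500 km.
The half-period of the transfer ellipse is t = π√(a_t³/μ) = 47550 s.
Target angular speed ω₂ = √(μ/r₂³) = 3.382×10^-5 rad/s.
Angle swept by the target during transfer: ω₂·t = 1.608 rad = 92.13°.
The orbiter traverses 180° on the transfer ellipse, so the target must lead by 180° − 92.13° = 87.9°.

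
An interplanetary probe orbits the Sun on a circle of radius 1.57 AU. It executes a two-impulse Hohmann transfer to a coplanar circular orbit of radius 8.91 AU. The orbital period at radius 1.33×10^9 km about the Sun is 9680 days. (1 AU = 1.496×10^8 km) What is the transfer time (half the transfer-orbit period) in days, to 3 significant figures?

From Kepler's third law T² = 4π²r³/μ at r = 1.33×10^9 km, T = 9680 days = 9680 × 86400 s = 8.36352×10^8 s: μ = 4π²r³/T² = 1.32781×10^11 km³/s².
In km: r₁ = 1.57 × 1.496×10^8 = 2.34872×10^8 km; r₂ = 8.91 × 1.496×10^8 = 1.332936×10^9 km.
Transfer-ellipse semi-major axis a_t = (r₁ + r₂)/2 = (2.34872×10^8 + 1.332936×10^9)/2 = 7.83904×10^8 km.
Transfer time t = π√(a_t³/μ) = π√((7.83904×10^8)³ / 1.32781×10^11) = 1.892×10^8 s.
Converting: 1.892×10^8 s ÷ 86400 s/day = 2190 days.

t = 2190 days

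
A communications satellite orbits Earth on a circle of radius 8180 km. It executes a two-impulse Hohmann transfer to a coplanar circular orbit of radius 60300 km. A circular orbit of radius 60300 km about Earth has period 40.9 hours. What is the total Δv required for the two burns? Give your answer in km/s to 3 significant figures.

From Kepler's third law T² = 4π²r³/μ at r = 60300 km, T = 40.9 hours = 40.9 × 3600 s = 1.4724×10^5 s: μ = 4π²r³/T² = 3.99264×10^5 km³/s².
Transfer-ellipse semi-major axis a_t = (r₁ + r₂)/2 = (8180 + 60300)/2 = 34240 km.
Circular speed at r₁: v₁ = √(μ/r₁) = √(3.99264×10^5/8180) = 6.986 km/s.
On the transfer ellipse at r₁, v² = μ(2/r − 1/a) gives v_p = √[μ(2/r₁ − 1/a_t)] = 9.271 km/s.
First burn Δv₁ = |v_p − v₁| = 2.285 km/s.
Circular speed at r₂: v₂ = √(μ/r₂) = 2.573 km/s.
Transfer-orbit speed at r₂: v_a = √[μ(2/r₂ − 1/a_t)] = 1.258 km/s.
Second burn Δv₂ = |v₂ − v_a| = 1.315 km/s.
Total Δv = Δv₁ + Δv₂ = 3.600 km/s.

Δv = 3.60 km/s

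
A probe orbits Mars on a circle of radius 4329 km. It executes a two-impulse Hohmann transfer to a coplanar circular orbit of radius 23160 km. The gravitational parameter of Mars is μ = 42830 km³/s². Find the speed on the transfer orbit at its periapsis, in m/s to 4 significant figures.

Transfer-ellipse semi-major axis a_t = (r₁ + r₂)/2 = (4329 + 23160)/2 = 13744.5 km.
The periapsis of the transfer ellipse is at r = 4329 km.
From the vis-viva equation, v = √[μ(2/r − 1/a_t)] = 4.083 km/s.

v = 4083 m/s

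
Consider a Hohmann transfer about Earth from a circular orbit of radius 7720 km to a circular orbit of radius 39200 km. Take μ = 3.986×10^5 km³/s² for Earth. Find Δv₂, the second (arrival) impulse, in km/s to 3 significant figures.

Semi-major axis of the transfer orbit: a_t = (7720 + 39200)/2 = 23460 km.
On the circular orbit at r = 39200 km, v_c = √(μ/r) = 3.189 km/s.
Transfer-orbit speed at the same r (vis-viva, a = a_t): v_t = √[μ(2/r − 1/a_t)] = 1.829 km/s.
Δv₂ = |v_t − v_c| = |1.829 − 3.189| = 1.360 km/s.

Δv₂ = 1.36 km/s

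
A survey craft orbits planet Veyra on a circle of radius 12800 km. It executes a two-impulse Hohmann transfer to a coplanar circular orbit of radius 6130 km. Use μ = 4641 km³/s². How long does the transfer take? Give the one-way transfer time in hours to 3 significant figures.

Semi-major axis of the transfer orbit: a_t = (12800 + 6130)/2 = 9465 km.
By Kepler's third law the transfer-orbit period is T = 2π√(a_t³/μ), so t = T/2 = 42460 s.
Converting: 42460 s ÷ 3600 s/hour = 11.8 hours.

t = 11.8 hours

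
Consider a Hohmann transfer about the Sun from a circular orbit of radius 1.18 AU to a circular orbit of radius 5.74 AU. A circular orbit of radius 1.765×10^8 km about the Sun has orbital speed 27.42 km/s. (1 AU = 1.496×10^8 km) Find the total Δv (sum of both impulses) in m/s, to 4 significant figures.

From the circular-orbit relation v² = μ/r at r = 1.765×10^8 km: μ = v²r = (27.42)² × 1.765×10^8 = 1.32703×10^11 km³/s².
In km: r₁ = 1.18 × 1.496×10^8 = 1.76528×10^8 km; r₂ = 5.74 × 1.496×10^8 = 8.58704×10^8 km.
The Hohmann ellipse has a_t = (r₁ + r₂)/2 = 5.17616×10^8 km.
At r₁ the circular-orbit speed is v₁ = √(μ/r₁) = 27.418 km/s.
On the transfer ellipse at r₁, vis-viva equation gives v_p = √[μ(2/r₁ − 1/a_t)] = 35.314 km/s.
First burn Δv₁ = |v_p − v₁| = 7.896 km/s.
At r₂, v₂ = √(μ/r₂) = 12.4313 km/s.
Transfer-orbit speed at r₂: v_a = √[μ(2/r₂ − 1/a_t)] = 7.25974 km/s.
Second burn Δv₂ = |v₂ − v_a| = 5.172 km/s.
Δv = Δv₁ + Δv₂ = 7.896 + 5.172 = 13.07 km/s.

Δv = 13070 m/s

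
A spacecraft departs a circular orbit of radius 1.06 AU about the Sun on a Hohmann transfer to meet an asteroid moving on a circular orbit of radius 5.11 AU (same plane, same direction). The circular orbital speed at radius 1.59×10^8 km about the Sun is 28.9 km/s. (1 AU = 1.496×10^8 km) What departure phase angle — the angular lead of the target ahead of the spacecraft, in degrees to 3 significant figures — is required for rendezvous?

φ = 95.6°

From the circular-orbit relation v² = μ/r at r = 1.59×10^8 km: μ = v²r = (28.9)² × 1.59×10^8 = 1.32798×10^11 km³/s².
In km: r₁ = 1.06 × 1.496×10^8 = 1.58576×10^8 km; r₂ = 5.11 × 1.496×10^8 = 7.64456×10^8 km.
The Hohmann ellipse has a_t = (r₁ + r₂)/2 = 4.61516×10^8 km.
Transfer time t = π√(a_t³/μ) = 8.5474×10^7 s.
Target angular speed ω₂ = √(μ/r₂³) = 1.7241×10^-8 rad/s.
Angle swept by the target during transfer: ω₂·t = 1.4737 rad = 84.44°.
Arrival is 180° from departure on the ellipse, so φ = 180° − 84.44° = 95.6°.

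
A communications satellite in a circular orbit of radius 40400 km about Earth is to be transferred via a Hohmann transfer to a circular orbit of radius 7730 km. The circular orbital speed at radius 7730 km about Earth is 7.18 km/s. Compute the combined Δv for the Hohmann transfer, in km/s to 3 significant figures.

Δv = 3.48 km/s

From the circular-orbit relation v² = μ/r at r = 7730 km: μ = v²r = (7.18)² × 7730 = 3.98500×10^5 km³/s².
Semi-major axis of the transfer orbit: a_t = (40400 + 7730)/2 = 24065 km.
Circular speed at r₁: v₁ = √(μ/r₁) = √(3.98500×10^5/40400) = 3.141 km/s.
Transfer-orbit speed at r₁ (vis-viva): v_a = √[μ(2/r₁ − 1/a_t)] = 1.780 km/s.
First burn Δv₁ = |v_a − v₁| = 1.361 km/s.
Circular speed at r₂: v₂ = √(μ/r₂) = 7.180 km/s.
Transfer-orbit speed at r₂: v_p = √[μ(2/r₂ − 1/a_t)] = 9.303 km/s.
Second burn Δv₂ = |v₂ − v_p| = 2.123 km/s.
Total Δv = Δv₁ + Δv₂ = 3.484 km/s.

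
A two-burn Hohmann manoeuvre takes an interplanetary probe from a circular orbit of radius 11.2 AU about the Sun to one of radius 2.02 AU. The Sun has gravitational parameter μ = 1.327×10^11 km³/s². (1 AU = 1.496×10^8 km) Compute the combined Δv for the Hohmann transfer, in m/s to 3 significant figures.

In km: r₁ = 11.2 × 1.496×10^8 = 1.67552×10^9 km; r₂ = 2.02 × 1.496×10^8 = 3.02192×10^8 km.
The Hohmann ellipse has a_t = (r₁ + r₂)/2 = 9.88856×10^8 km.
At r₁ the circular-orbit speed is v₁ = √(μ/r₁) = 8.8994 km/s.
On the transfer ellipse at r₁, vis-viva gives v_a = √[μ(2/r₁ − 1/a_t)] = 4.9197 km/s.
First burn Δv₁ = |v_a − v₁| = 3.980 km/s.
Circular speed at r₂: v₂ = √(μ/r₂) = 20.955 km/s.
Transfer-orbit speed at r₂: v_p = √[μ(2/r₂ − 1/a_t)] = 27.277 km/s.
Second burn Δv₂ = |v₂ − v_p| = 6.322 km/s.
Total Δv = Δv₁ + Δv₂ = 10.30 km/s.

Δv = 10300 m/s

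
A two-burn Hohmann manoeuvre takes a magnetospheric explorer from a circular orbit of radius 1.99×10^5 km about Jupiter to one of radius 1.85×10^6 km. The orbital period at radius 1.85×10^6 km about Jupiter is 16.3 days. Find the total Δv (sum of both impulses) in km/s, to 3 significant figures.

Δv = 13.3 km/s

From Kepler's third law T² = 4π²r³/μ at r = 1.85×10^6 km, T = 16.3 days = 16.3 × 86400 s = 1.40832×10^6 s: μ = 4π²r³/T² = 1.26030×10^8 km³/s².
Semi-major axis of the transfer orbit: a_t = (1.990×10^5 + 1.850×10^6)/2 = 1.0245×10^6 km.
Circular speed at r₁: v₁ = √(μ/r₁) = √(1.26030×10^8/1.990×10^5) = 25.1657 km/s.
On the transfer ellipse at r₁, vis-viva equation gives v_p = √[μ(2/r₁ − 1/a_t)] = 33.8173 km/s.
First burn Δv₁ = |v_p − v₁| = 8.652 km/s.
At r₂, v₂ = √(μ/r₂) = 8.254 km/s.
Transfer-orbit speed at r₂: v_a = √[μ(2/r₂ − 1/a_t)] = 3.638 km/s.
Second burn Δv₂ = |v₂ − v_a| = 4.616 km/s.
Total Δv = Δv₁ + Δv₂ = 13.27 km/s.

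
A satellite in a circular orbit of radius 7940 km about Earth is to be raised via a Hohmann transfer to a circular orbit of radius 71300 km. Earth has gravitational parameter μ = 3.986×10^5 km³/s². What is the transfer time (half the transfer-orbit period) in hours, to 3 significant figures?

t = 10.9 hours

Semi-major axis of the transfer orbit: a_t = (7940 + 71300)/2 = 39620 km.
Half the transfer-orbit period gives t = π√(a_t³/μ) = 39240 s.
Converting: 39240 s ÷ 3600 s/hour = 10.9 hours.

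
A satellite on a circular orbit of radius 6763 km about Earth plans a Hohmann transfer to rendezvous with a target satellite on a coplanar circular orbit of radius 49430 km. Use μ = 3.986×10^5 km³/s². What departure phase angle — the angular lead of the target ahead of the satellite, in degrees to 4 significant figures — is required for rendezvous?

Semi-major axis of the transfer orbit: a_t = (6763 + 49430)/2 = 28096.5 km.
The half-period of the transfer ellipse is t = π√(a_t³/μ) = 23435 s.
Target angular speed ω₂ = √(μ/r₂³) = 5.7449×10^-5 rad/s.
Angle swept by the target during transfer: ω₂·t = 1.3463 rad = 77.14°.
Arrival is 180° from departure on the ellipse, so φ = 180° − 77.14° = 102.9°.

φ = 102.9°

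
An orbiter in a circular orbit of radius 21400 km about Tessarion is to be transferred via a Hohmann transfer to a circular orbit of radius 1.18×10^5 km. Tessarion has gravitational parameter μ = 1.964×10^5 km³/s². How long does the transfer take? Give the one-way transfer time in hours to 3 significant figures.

t = 36.2 hours

Transfer-ellipse semi-major axis a_t = (r₁ + r₂)/2 = (21400 + 1.180×10^5)/2 = 69700 km.
By Kepler's third law the transfer-orbit period is T = 2π√(a_t³/μ), so t = T/2 = 1.304×10^5 s.
Converting: 1.304×10^5 s ÷ 3600 s/hour = 36.2 hours.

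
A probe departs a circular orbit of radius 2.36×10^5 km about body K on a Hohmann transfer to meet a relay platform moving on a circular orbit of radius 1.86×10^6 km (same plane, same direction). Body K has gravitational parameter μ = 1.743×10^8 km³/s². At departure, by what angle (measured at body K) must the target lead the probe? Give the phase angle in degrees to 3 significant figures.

φ = 104°

Semi-major axis of the transfer orbit: a_t = (2.360×10^5 + 1.860×10^6)/2 = 1.048×10^6 km.
The half-period of the transfer ellipse is t = π√(a_t³/μ) = 2.5530×10^5 s.
The target's mean motion on its circular orbit is ω₂ = √(μ/r₂³) = 5.2045×10^-6 rad/s.
Angle swept by the target during transfer: ω₂·t = 1.3287 rad = 76.13°.
The probe traverses 180° on the transfer ellipse, so the target must lead by 180° − 76.13° = 104°.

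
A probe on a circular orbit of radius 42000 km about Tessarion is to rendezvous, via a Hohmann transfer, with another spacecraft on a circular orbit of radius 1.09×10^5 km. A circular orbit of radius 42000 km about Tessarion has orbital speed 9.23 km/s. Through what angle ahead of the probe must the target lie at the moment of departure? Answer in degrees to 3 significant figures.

From the circular-orbit relation v² = μ/r at r = 42000 km: μ = v²r = (9.23)² × 42000 = 3.57810×10^6 km³/s².
Semi-major axis of the transfer orbit: a_t = (42000 + 1.090×10^5)/2 = 75500 km.
Transfer time t = π√(a_t³/μ) = 34450 s.
Target angular speed ω₂ = √(μ/r₂³) = 5.256×10^-5 rad/s.
Angle swept by the target during transfer: ω₂·t = 1.811 rad = 103.8°.
Arrival is 180° from departure on the ellipse, so φ = 180° − 103.8° = 76.2°.

φ = 76.2°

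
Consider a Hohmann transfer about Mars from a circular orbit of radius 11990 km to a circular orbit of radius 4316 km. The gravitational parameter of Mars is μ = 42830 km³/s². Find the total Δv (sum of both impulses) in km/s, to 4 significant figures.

Transfer-ellipse semi-major axis a_t = (r₁ + r₂)/2 = (11990 + 4316)/2 = 8153 km.
At r₁ the circular-orbit speed is v₁ = √(μ/r₁) = 1.8900 km/s.
On the transfer ellipse at r₁, vis-viva gives v_a = √[μ(2/r₁ − 1/a_t)] = 1.3751 km/s.
First burn Δv₁ = |v_a − v₁| = 0.5149 km/s.
Circular speed at r₂: v₂ = √(μ/r₂) = 3.150 km/s.
Transfer-orbit speed at r₂: v_p = √[μ(2/r₂ − 1/a_t)] = 3.820 km/s.
Second burn Δv₂ = |v₂ − v_p| = 0.6700 km/s.
Δv = Δv₁ + Δv₂ = 0.5149 + 0.6700 = 1.185 km/s.

Δv = 1.185 km/s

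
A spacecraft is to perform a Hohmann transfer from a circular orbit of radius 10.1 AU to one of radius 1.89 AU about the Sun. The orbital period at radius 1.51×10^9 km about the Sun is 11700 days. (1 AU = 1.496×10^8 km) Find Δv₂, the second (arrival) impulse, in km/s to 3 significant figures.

From Kepler's third law T² = 4π²r³/μ at r = 1.51×10^9 km, T = 11700 days = 11700 × 86400 s = 1.01088×10^9 s: μ = 4π²r³/T² = 1.33012×10^11 km³/s².
In km: r₁ = 10.1 × 1.496×10^8 = 1.51096×10^9 km; r₂ = 1.89 × 1.496×10^8 = 2.82744×10^8 km.
Transfer-ellipse semi-major axis a_t = (r₁ + r₂)/2 = (1.51096×10^9 + 2.82744×10^8)/2 = 8.96852×10^8 km.
On the circular orbit at r = 2.82744×10^8 km, v_c = √(μ/r) = 21.689 km/s.
Vis-viva on the transfer ellipse at r = 2.82744×10^8 km gives v_t = √[μ(2/r − 1/a_t)] = 28.152 km/s.
Δv₂ = |v_t − v_c| = |28.152 − 21.689| = 6.463 km/s.

Δv₂ = 6.46 km/s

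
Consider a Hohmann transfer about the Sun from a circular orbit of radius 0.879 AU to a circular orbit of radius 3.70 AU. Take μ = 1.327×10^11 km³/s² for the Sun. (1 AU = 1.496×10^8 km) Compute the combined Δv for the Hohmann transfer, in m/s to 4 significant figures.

In km: r₁ = 0.879 × 1.496×10^8 = 1.314984×10^8 km; r₂ = 3.70 × 1.496×10^8 = 5.5352×10^8 km.
The Hohmann ellipse has a_t = (r₁ + r₂)/2 = 3.425092×10^8 km.
At r₁ the circular-orbit speed is v₁ = √(μ/r₁) = 31.767 km/s.
Transfer-orbit speed at r₁ (vis-viva): v_p = √[μ(2/r₁ − 1/a_t)] = 40.384 km/s.
First burn Δv₁ = |v_p − v₁| = 8.617 km/s.
Circular speed at r₂: v₂ = √(μ/r₂) = 15.4835 km/s.
Transfer-orbit speed at r₂: v_a = √[μ(2/r₂ − 1/a_t)] = 9.59385 km/s.
Second burn Δv₂ = |v₂ − v_a| = 5.890 km/s.
Δv = Δv₁ + Δv₂ = 8.617 + 5.890 = 14.51 km/s.

Δv = 14510 m/s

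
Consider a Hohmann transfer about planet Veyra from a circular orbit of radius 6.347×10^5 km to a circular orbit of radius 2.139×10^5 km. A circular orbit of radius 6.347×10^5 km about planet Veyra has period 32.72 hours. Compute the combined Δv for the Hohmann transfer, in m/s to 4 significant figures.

From Kepler's third law T² = 4π²r³/μ at r = 6.347×10^5 km, T = 32.72 hours = 32.72 × 3600 s = 1.17792×10^5 s: μ = 4π²r³/T² = 7.27501×10^8 km³/s².
Transfer-ellipse semi-major axis a_t = (r₁ + r₂)/2 = (6.347×10^5 + 2.139×10^5)/2 = 4.243×10^5 km.
At r₁ the circular-orbit speed is v₁ = √(μ/r₁) = 33.856 km/s.
On the transfer ellipse at r₁, v² = μ(2/r − 1/a) gives v_a = √[μ(2/r₁ − 1/a_t)] = 24.038 km/s.
First burn Δv₁ = |v_a − v₁| = 9.818 km/s.
Circular speed at r₂: v₂ = √(μ/r₂) = 58.32 km/s.
Transfer-orbit speed at r₂: v_p = √[μ(2/r₂ − 1/a_t)] = 71.33 km/s.
Second burn Δv₂ = |v₂ − v_p| = 13.01 km/s.
Δv = Δv₁ + Δv₂ = 9.818 + 13.01 = 22.83 km/s.

Δv = 22830 m/s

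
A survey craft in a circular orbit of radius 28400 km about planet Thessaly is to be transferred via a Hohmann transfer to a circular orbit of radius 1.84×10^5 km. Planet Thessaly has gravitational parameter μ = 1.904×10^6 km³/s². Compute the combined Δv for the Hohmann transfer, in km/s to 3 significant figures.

Δv = 4.14 km/s

Transfer-ellipse semi-major axis a_t = (r₁ + r₂)/2 = (28400 + 1.840×10^5)/2 = 1.062×10^5 km.
At r₁ the circular-orbit speed is v₁ = √(μ/r₁) = 8.1879 km/s.
On the transfer ellipse at r₁, vis-viva equation gives v_p = √[μ(2/r₁ − 1/a_t)] = 10.778 km/s.
First burn Δv₁ = |v_p − v₁| = 2.590 km/s.
At r₂, v₂ = √(μ/r₂) = 3.2168 km/s.
Transfer-orbit speed at r₂: v_a = √[μ(2/r₂ − 1/a_t)] = 1.6635 km/s.
Second burn Δv₂ = |v₂ − v_a| = 1.553 km/s.
Δv = Δv₁ + Δv₂ = 2.590 + 1.553 = 4.143 km/s.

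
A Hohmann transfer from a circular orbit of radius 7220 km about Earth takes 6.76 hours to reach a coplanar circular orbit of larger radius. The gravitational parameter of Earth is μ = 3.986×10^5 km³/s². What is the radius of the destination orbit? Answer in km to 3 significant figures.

r₂ = 50400 km

Transfer time t = 6.76 hours = 24336 s, and t = π√(a_t³/μ).
So a_t = (μ t²/π²)^(1/3) = (3.986×10^5 × (24336)² / π²)^(1/3) = 28812 km.
Since a_t = (r₁ + r₂)/2, r₂ = 2a_t − r₁ = 2×28812 − 7220 = 50404 km.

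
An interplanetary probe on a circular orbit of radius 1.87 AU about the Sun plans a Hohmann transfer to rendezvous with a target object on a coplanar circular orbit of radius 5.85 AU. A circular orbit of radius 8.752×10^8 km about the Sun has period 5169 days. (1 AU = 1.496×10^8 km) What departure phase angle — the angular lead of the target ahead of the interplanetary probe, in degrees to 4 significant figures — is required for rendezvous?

From Kepler's third law T² = 4π²r³/μ at r = 8.752×10^8 km, T = 5169 days = 5169 × 86400 s = 4.466016×10^8 s: μ = 4π²r³/T² = 1.32691×10^11 km³/s².
In km: r₁ = 1.87 × 1.496×10^8 = 2.79752×10^8 km; r₂ = 5.85 × 1.496×10^8 = 8.7516×10^8 km.
The Hohmann ellipse has a_t = (r₁ + r₂)/2 = 5.77456×10^8 km.
Transfer time t = π√(a_t³/μ) = 1.196762×10^8 s.
Target angular speed ω₂ = √(μ/r₂³) = 1.406985×10^-8 rad/s.
Angle swept by the target during transfer: ω₂·t = 1.68383 rad = 96.48°.
The interplanetary probe traverses 180° on the transfer ellipse, so the target must lead by 180° − 96.48° = 83.52°.

φ = 83.52°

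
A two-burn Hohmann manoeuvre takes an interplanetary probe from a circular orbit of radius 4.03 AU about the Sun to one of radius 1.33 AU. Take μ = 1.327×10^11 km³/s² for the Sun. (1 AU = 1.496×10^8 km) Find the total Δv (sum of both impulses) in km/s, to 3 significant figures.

Δv = 10.2 km/s

In km: r₁ = 4.03 × 1.496×10^8 = 6.02888×10^8 km; r₂ = 1.33 × 1.496×10^8 = 1.98968×10^8 km.
The Hohmann ellipse has a_t = (r₁ + r₂)/2 = 4.00928×10^8 km.
Circular speed at r₁: v₁ = √(μ/r₁) = √(1.327×10^11/6.02888×10^8) = 14.836 km/s.
Transfer-orbit speed at r₁ (v² = μ(2/r − 1/a)): v_a = √[μ(2/r₁ − 1/a_t)] = 10.451 km/s.
First burn Δv₁ = |v_a − v₁| = 4.385 km/s.
Circular speed at r₂: v₂ = √(μ/r₂) = 25.8252 km/s.
Transfer-orbit speed at r₂: v_p = √[μ(2/r₂ − 1/a_t)] = 31.6686 km/s.
Second burn Δv₂ = |v₂ − v_p| = 5.843 km/s.
Δv = Δv₁ + Δv₂ = 4.385 + 5.843 = 10.23 km/s.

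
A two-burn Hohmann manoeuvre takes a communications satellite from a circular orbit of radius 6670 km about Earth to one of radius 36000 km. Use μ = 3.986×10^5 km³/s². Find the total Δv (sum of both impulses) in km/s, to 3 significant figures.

Δv = 3.78 km/s

Semi-major axis of the transfer orbit: a_t = (6670 + 36000)/2 = 21335 km.
At r₁ the circular-orbit speed is v₁ = √(μ/r₁) = 7.73047 km/s.
On the transfer ellipse at r₁, vis-viva gives v_p = √[μ(2/r₁ − 1/a_t)] = 10.0418 km/s.
First burn Δv₁ = |v_p − v₁| = 2.311 km/s.
Circular speed at r₂: v₂ = √(μ/r₂) = 3.3275 km/s.
Transfer-orbit speed at r₂: v_a = √[μ(2/r₂ − 1/a_t)] = 1.8605 km/s.
Second burn Δv₂ = |v₂ − v_a| = 1.467 km/s.
Δv = Δv₁ + Δv₂ = 2.311 + 1.467 = 3.778 km/s.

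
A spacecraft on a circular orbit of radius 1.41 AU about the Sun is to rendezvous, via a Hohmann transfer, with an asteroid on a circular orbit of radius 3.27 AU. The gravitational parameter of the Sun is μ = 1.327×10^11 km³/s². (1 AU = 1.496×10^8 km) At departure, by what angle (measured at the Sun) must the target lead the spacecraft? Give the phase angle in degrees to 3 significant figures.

In km: r₁ = 1.41 × 1.496×10^8 = 2.10936×10^8 km; r₂ = 3.27 × 1.496×10^8 = 4.89192×10^8 km.
Transfer-ellipse semi-major axis a_t = (r₁ + r₂)/2 = (2.10936×10^8 + 4.89192×10^8)/2 = 3.50064×10^8 km.
The half-period of the transfer ellipse is t = π√(a_t³/μ) = 5.649×10^7 s.
The target's mean motion on its circular orbit is ω₂ = √(μ/r₂³) = 3.367×10^-8 rad/s.
Angle swept by the target during transfer: ω₂·t = 1.902 rad = 109.0°.
The spacecraft traverses 180° on the transfer ellipse, so the target must lead by 180° − 109.0° = 71.0°.

φ = 71.0°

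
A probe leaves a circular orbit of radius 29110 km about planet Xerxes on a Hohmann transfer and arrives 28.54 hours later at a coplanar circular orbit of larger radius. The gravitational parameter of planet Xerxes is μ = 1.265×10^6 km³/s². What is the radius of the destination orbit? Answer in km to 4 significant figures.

r₂ = 1.921×10^5 km

Transfer time t = 28.54 hours = 1.02744×10^5 s, and t = π√(a_t³/μ).
So a_t = (μ t²/π²)^(1/3) = (1.265×10^6 × (1.02744×10^5)² / π²)^(1/3) = 1.1060×10^5 km.
Since a_t = (r₁ + r₂)/2, r₂ = 2a_t − r₁ = 2×1.1060×10^5 − 29110 = 1.9209×10^5 km.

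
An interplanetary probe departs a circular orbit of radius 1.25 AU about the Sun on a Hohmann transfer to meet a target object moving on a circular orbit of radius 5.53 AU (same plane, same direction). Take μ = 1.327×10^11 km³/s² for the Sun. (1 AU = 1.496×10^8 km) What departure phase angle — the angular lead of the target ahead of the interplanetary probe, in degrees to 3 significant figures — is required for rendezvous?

φ = 93.6°

In km: r₁ = 1.25 × 1.496×10^8 = 1.870×10^8 km; r₂ = 5.53 × 1.496×10^8 = 8.27288×10^8 km.
Semi-major axis of the transfer orbit: a_t = (1.870×10^8 + 8.27288×10^8)/2 = 5.07144×10^8 km.
Transfer time t = π√(a_t³/μ) = 9.84944×10^7 s.
Target angular speed ω₂ = √(μ/r₂³) = 1.53091×10^-8 rad/s.
Angle swept by the target during transfer: ω₂·t = 1.50786 rad = 86.39°.
The interplanetary probe traverses 180° on the transfer ellipse, so the target must lead by 180° − 86.39° = 93.6°.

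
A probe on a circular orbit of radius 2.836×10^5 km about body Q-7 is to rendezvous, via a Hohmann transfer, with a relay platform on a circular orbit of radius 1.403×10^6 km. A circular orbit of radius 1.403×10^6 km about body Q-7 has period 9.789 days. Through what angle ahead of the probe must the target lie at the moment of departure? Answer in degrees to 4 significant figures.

φ = 96.12°

From Kepler's third law T² = 4π²r³/μ at r = 1.403×10^6 km, T = 9.789 days = 9.789 × 86400 s = 8.457696×10^5 s: μ = 4π²r³/T² = 1.52415×10^8 km³/s².
The Hohmann ellipse has a_t = (r₁ + r₂)/2 = 8.433×10^5 km.
Transfer time t = π√(a_t³/μ) = 1.971×10^5 s.
The target's mean motion on its circular orbit is ω₂ = √(μ/r₂³) = 7.429×10^-6 rad/s.
Angle swept by the target during transfer: ω₂·t = 1.464 rad = 83.88°.
Arrival is 180° from departure on the ellipse, so φ = 180° − 83.88° = 96.12°.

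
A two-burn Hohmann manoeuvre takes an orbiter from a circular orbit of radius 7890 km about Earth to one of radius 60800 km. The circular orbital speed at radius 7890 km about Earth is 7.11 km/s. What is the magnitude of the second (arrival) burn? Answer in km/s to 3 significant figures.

From the circular-orbit relation v² = μ/r at r = 7890 km: μ = v²r = (7.11)² × 7890 = 3.98856×10^5 km³/s².
The Hohmann ellipse has a_t = (r₁ + r₂)/2 = 34345 km.
On the circular orbit at r = 60800 km, v_c = √(μ/r) = 2.5613 km/s.
Vis-viva on the transfer ellipse at r = 60800 km gives v_t = √[μ(2/r − 1/a_t)] = 1.2276 km/s.
Δv₂ = |v_t − v_c| = |1.2276 − 2.5613| = 1.334 km/s.

Δv₂ = 1.33 km/s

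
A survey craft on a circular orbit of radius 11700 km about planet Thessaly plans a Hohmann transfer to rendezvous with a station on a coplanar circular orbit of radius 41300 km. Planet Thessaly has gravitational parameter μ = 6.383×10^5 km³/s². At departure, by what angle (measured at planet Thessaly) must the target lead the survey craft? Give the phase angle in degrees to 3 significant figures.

φ = 87.5°

Transfer-ellipse semi-major axis a_t = (r₁ + r₂)/2 = (11700 + 41300)/2 = 26500 km.
The half-period of the transfer ellipse is t = π√(a_t³/μ) = 16963 s.
The target's mean motion on its circular orbit is ω₂ = √(μ/r₂³) = 9.5189×10^-5 rad/s.
Angle swept by the target during transfer: ω₂·t = 1.6147 rad = 92.52°.
The survey craft traverses 180° on the transfer ellipse, so the target must lead by 180° − 92.52° = 87.5°.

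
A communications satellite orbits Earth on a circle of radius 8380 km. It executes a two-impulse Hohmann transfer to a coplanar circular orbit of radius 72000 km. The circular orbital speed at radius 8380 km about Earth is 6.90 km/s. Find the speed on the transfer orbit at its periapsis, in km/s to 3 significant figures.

v = 9.24 km/s

From the circular-orbit relation v² = μ/r at r = 8380 km: μ = v²r = (6.90)² × 8380 = 3.98972×10^5 km³/s².
Transfer-ellipse semi-major axis a_t = (r₁ + r₂)/2 = (8380 + 72000)/2 = 40190 km.
At periapsis, r = 8380 km.
Vis-viva: v = √[μ(2/r − 1/a_t)] = √[3.98972×10^5 × (2/8380 − 1/40190)] = 9.235 km/s.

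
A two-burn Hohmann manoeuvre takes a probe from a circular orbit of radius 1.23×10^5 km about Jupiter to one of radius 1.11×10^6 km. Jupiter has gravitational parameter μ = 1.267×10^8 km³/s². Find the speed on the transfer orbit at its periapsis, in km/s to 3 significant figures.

The Hohmann ellipse has a_t = (r₁ + r₂)/2 = 6.165×10^5 km.
The periapsis of the transfer ellipse is at r = 1.230×10^5 km.
From the vis-viva equation, v = √[μ(2/r − 1/a_t)] = 43.07 km/s.

v = 43.1 km/s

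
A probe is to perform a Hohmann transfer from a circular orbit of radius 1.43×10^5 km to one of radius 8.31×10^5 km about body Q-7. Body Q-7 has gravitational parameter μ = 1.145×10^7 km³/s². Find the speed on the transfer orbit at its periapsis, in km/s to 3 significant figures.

Transfer-ellipse semi-major axis a_t = (r₁ + r₂)/2 = (1.430×10^5 + 8.310×10^5)/2 = 4.870×10^5 km.
At periapsis, r = 1.430×10^5 km.
Applying v² = μ(2/r − 1/a_t): v = 11.69 km/s.

v = 11.7 km/s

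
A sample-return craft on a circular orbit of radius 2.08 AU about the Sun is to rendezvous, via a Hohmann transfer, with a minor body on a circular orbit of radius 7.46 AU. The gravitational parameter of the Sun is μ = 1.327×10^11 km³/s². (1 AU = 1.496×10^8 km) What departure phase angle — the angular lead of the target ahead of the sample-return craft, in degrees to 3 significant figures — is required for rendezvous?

φ = 88.0°

In km: r₁ = 2.08 × 1.496×10^8 = 3.11168×10^8 km; r₂ = 7.46 × 1.496×10^8 = 1.116016×10^9 km.
The Hohmann ellipse has a_t = (r₁ + r₂)/2 = 7.13592×10^8 km.
Transfer time t = π√(a_t³/μ) = 1.6440×10^8 s.
The target's mean motion on its circular orbit is ω₂ = √(μ/r₂³) = 9.7708×10^-9 rad/s.
Angle swept by the target during transfer: ω₂·t = 1.6063 rad = 92.03°.
Arrival is 180° from departure on the ellipse, so φ = 180° − 92.03° = 88.0°.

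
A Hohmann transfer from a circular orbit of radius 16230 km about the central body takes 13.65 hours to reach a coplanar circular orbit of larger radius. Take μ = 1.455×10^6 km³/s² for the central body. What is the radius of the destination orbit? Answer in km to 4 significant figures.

Transfer time t = 13.65 hours = 49140 s, and t = π√(a_t³/μ).
So a_t = (μ t²/π²)^(1/3) = (1.455×10^6 × (49140)² / π²)^(1/3) = 70873 km.
Since a_t = (r₁ + r₂)/2, r₂ = 2a_t − r₁ = 2×70873 − 16230 = 1.25516×10^5 km.

r₂ = 1.255×10^5 km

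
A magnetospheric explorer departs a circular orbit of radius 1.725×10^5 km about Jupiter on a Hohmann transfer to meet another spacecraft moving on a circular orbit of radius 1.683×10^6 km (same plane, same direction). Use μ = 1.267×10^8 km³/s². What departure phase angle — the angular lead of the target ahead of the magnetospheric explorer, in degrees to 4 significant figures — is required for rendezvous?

The Hohmann ellipse has a_t = (r₁ + r₂)/2 = 9.2775×10^5 km.
Transfer time t = π√(a_t³/μ) = 2.4941×10^5 s.
Target angular speed ω₂ = √(μ/r₂³) = 5.1554×10^-6 rad/s.
Angle swept by the target during transfer: ω₂·t = 1.2858 rad = 73.67°.
Arrival is 180° from departure on the ellipse, so φ = 180° − 73.67° = 106.3°.

φ = 106.3°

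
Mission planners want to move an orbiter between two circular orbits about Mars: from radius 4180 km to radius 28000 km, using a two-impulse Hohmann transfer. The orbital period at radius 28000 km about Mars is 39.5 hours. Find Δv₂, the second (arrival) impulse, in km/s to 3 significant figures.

Δv₂ = 0.607 km/s

From Kepler's third law T² = 4π²r³/μ at r = 28000 km, T = 39.5 hours = 39.5 × 3600 s = 1.422×10^5 s: μ = 4π²r³/T² = 42858.3 km³/s².
The Hohmann ellipse has a_t = (r₁ + r₂)/2 = 16090 km.
Circular speed at r = 28000 km: v_c = √(μ/r) = 1.2372 km/s.
Vis-viva on the transfer ellipse at r = 28000 km gives v_t = √[μ(2/r − 1/a_t)] = 0.63059 km/s.
Δv₂ = |v_t − v_c| = |0.63059 − 1.2372| = 0.6066 km/s.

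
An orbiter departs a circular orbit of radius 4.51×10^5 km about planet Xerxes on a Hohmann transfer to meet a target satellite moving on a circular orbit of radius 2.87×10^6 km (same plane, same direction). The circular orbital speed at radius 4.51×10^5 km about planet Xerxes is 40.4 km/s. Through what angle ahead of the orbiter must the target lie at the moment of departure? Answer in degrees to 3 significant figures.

φ = 101°

From the circular-orbit relation v² = μ/r at r = 4.51×10^5 km: μ = v²r = (40.4)² × 4.51×10^5 = 7.36104×10^8 km³/s².
Transfer-ellipse semi-major axis a_t = (r₁ + r₂)/2 = (4.510×10^5 + 2.870×10^6)/2 = 1.6605×10^6 km.
The half-period of the transfer ellipse is t = π√(a_t³/μ) = 2.4776×10^5 s.
Target angular speed ω₂ = √(μ/r₂³) = 5.5802×10^-6 rad/s.
Angle swept by the target during transfer: ω₂·t = 1.3826 rad = 79.22°.
Arrival is 180° from departure on the ellipse, so φ = 180° − 79.22° = 101°.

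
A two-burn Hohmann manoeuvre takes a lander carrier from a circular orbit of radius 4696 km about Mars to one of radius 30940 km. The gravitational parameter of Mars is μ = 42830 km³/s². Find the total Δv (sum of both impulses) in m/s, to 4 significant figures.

Δv = 1532 m/s

Semi-major axis of the transfer orbit: a_t = (4696 + 30940)/2 = 17818 km.
Circular speed at r₁: v₁ = √(μ/r₁) = √(42830/4696) = 3.0200 km/s.
Transfer-orbit speed at r₁ (v² = μ(2/r − 1/a)): v_p = √[μ(2/r₁ − 1/a_t)] = 3.9796 km/s.
First burn Δv₁ = |v_p − v₁| = 0.9596 km/s.
At r₂, v₂ = √(μ/r₂) = 1.17656 km/s.
Transfer-orbit speed at r₂: v_a = √[μ(2/r₂ − 1/a_t)] = 0.604016 km/s.
Second burn Δv₂ = |v₂ − v_a| = 0.5725 km/s.
Δv = Δv₁ + Δv₂ = 0.9596 + 0.5725 = 1.532 km/s.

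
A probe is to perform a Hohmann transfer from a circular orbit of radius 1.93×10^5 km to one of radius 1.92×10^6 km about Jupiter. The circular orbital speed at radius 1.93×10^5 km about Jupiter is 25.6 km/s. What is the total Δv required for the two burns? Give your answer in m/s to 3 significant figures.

From the circular-orbit relation v² = μ/r at r = 1.93×10^5 km: μ = v²r = (25.6)² × 1.93×10^5 = 1.26484×10^8 km³/s².
The Hohmann ellipse has a_t = (r₁ + r₂)/2 = 1.0565×10^6 km.
Circular speed at r₁: v₁ = √(μ/r₁) = √(1.26484×10^8/1.930×10^5) = 25.600 km/s.
On the transfer ellipse at r₁, v² = μ(2/r − 1/a) gives v_p = √[μ(2/r₁ − 1/a_t)] = 34.511 km/s.
First burn Δv₁ = |v_p − v₁| = 8.911 km/s.
Circular speed at r₂: v₂ = √(μ/r₂) = 8.116 km/s.
Transfer-orbit speed at r₂: v_a = √[μ(2/r₂ − 1/a_t)] = 3.469 km/s.
Second burn Δv₂ = |v₂ − v_a| = 4.647 km/s.
Δv = Δv₁ + Δv₂ = 8.911 + 4.647 = 13.56 km/s.

Δv = 13600 m/s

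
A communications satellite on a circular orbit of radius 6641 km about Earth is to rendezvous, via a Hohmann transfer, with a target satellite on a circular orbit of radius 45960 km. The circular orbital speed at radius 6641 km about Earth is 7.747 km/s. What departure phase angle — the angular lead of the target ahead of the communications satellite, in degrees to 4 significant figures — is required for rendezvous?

φ = 102.1°

From the circular-orbit relation v² = μ/r at r = 6641 km: μ = v²r = (7.747)² × 6641 = 3.98566×10^5 km³/s².
Transfer-ellipse semi-major axis a_t = (r₁ + r₂)/2 = (6641 + 45960)/2 = 26300.5 km.
The half-period of the transfer ellipse is t = π√(a_t³/μ) = 21220 s.
Target angular speed ω₂ = √(μ/r₂³) = 6.407×10^-5 rad/s.
Angle swept by the target during transfer: ω₂·t = 1.360 rad = 77.92°.
Arrival is 180° from departure on the ellipse, so φ = 180° − 77.92° = 102.1°.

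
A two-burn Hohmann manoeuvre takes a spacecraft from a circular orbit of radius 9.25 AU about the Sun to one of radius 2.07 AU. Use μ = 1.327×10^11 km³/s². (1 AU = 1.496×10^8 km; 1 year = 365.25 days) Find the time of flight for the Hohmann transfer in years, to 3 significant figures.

In km: r₁ = 9.25 × 1.496×10^8 = 1.3838×10^9 km; r₂ = 2.07 × 1.496×10^8 = 3.09672×10^8 km.
Semi-major axis of the transfer orbit: a_t = (1.3838×10^9 + 3.09672×10^8)/2 = 8.46736×10^8 km.
By Kepler's third law the transfer-orbit period is T = 2π√(a_t³/μ), so t = T/2 = 2.125×10^8 s.
Converting: 2.125×10^8 s ÷ 3.15576×10^7 s/year (365.25 × 86400) = 6.73 years.

t = 6.73 years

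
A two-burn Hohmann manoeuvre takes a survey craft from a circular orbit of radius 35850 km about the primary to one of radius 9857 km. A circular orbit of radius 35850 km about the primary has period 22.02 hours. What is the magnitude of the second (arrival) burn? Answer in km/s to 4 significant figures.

From Kepler's third law T² = 4π²r³/μ at r = 35850 km, T = 22.02 hours = 22.02 × 3600 s = 79272 s: μ = 4π²r³/T² = 2.89459×10^5 km³/s².
The Hohmann ellipse has a_t = (r₁ + r₂)/2 = 22853.5 km.
On the circular orbit at r = 9857 km, v_c = √(μ/r) = 5.419 km/s.
Vis-viva on the transfer ellipse at r = 9857 km gives v_t = √[μ(2/r − 1/a_t)] = 6.787 km/s.
Δv₂ = |v_t − v_c| = |6.787 − 5.419| = 1.368 km/s.

Δv₂ = 1.368 km/s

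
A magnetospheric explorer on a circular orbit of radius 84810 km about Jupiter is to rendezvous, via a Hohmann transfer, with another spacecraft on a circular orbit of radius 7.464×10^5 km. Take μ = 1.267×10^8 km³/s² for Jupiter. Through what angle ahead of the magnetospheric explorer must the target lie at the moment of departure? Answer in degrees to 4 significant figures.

φ = 105.2°

Semi-major axis of the transfer orbit: a_t = (84810 + 7.464×10^5)/2 = 4.15605×10^5 km.
Transfer time t = π√(a_t³/μ) = 74780 s.
Target angular speed ω₂ = √(μ/r₂³) = 1.7455×10^-5 rad/s.
Angle swept by the target during transfer: ω₂·t = 1.3053 rad = 74.79°.
Arrival is 180° from departure on the ellipse, so φ = 180° − 74.79° = 105.2°.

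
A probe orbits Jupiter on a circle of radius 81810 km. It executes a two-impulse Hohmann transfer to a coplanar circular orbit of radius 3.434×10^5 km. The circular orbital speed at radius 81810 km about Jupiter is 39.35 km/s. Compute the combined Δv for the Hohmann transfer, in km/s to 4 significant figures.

Δv = 17.95 km/s

From the circular-orbit relation v² = μ/r at r = 81810 km: μ = v²r = (39.35)² × 81810 = 1.26676×10^8 km³/s².
Semi-major axis of the transfer orbit: a_t = (81810 + 3.434×10^5)/2 = 2.12605×10^5 km.
Circular speed at r₁: v₁ = √(μ/r₁) = √(1.26676×10^8/81810) = 39.35 km/s.
On the transfer ellipse at r₁, v² = μ(2/r − 1/a) gives v_p = √[μ(2/r₁ − 1/a_t)] = 50.01 km/s.
First burn Δv₁ = |v_p − v₁| = 10.66 km/s.
At r₂, v₂ = √(μ/r₂) = 19.206 km/s.
Transfer-orbit speed at r₂: v_a = √[μ(2/r₂ − 1/a_t)] = 11.914 km/s.
Second burn Δv₂ = |v₂ − v_a| = 7.292 km/s.
Total Δv = Δv₁ + Δv₂ = 17.95 km/s.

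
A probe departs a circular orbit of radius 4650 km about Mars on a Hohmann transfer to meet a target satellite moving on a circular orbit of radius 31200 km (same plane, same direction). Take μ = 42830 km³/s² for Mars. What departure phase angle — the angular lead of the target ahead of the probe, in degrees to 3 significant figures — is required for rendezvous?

φ = 102°

Semi-major axis of the transfer orbit: a_t = (4650 + 31200)/2 = 17925 km.
The half-period of the transfer ellipse is t = π√(a_t³/μ) = 36430 s.
Target angular speed ω₂ = √(μ/r₂³) = 3.755×10^-5 rad/s.
Angle swept by the target during transfer: ω₂·t = 1.368 rad = 78.38°.
The probe traverses 180° on the transfer ellipse, so the target must lead by 180° − 78.38° = 102°.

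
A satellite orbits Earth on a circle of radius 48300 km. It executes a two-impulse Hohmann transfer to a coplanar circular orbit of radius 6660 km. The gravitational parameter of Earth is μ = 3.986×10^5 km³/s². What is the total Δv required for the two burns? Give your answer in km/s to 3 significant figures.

Δv = 3.98 km/s

Semi-major axis of the transfer orbit: a_t = (48300 + 6660)/2 = 27480 km.
Circular speed at r₁: v₁ = √(μ/r₁) = √(3.986×10^5/48300) = 2.8727 km/s.
On the transfer ellipse at r₁, v² = μ(2/r − 1/a) gives v_a = √[μ(2/r₁ − 1/a_t)] = 1.4142 km/s.
First burn Δv₁ = |v_a − v₁| = 1.4585 km/s.
Circular speed at r₂: v₂ = √(μ/r₂) = 7.736268 km/s.
Transfer-orbit speed at r₂: v_p = √[μ(2/r₂ − 1/a_t)] = 10.25644 km/s.
Second burn Δv₂ = |v₂ − v_p| = 2.5202 km/s.
Total Δv = Δv₁ + Δv₂ = 3.979 km/s.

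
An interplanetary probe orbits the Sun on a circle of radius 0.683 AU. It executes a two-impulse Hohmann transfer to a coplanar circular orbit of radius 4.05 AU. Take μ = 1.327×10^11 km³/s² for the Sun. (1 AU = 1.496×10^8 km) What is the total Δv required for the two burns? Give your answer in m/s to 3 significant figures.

In km: r₁ = 0.683 × 1.496×10^8 = 1.021768×10^8 km; r₂ = 4.05 × 1.496×10^8 = 6.0588×10^8 km.
The Hohmann ellipse has a_t = (r₁ + r₂)/2 = 3.540284×10^8 km.
Circular speed at r₁: v₁ = √(μ/r₁) = √(1.327×10^11/1.021768×10^8) = 36.038 km/s.
Transfer-orbit speed at r₁ (v² = μ(2/r − 1/a)): v_p = √[μ(2/r₁ − 1/a_t)] = 47.145 km/s.
First burn Δv₁ = |v_p − v₁| = 11.11 km/s.
Circular speed at r₂: v₂ = √(μ/r₂) = 14.80 km/s.
Transfer-orbit speed at r₂: v_a = √[μ(2/r₂ − 1/a_t)] = 7.951 km/s.
Second burn Δv₂ = |v₂ − v_a| = 6.849 km/s.
Total Δv = Δv₁ + Δv₂ = 17.96 km/s.

Δv = 18000 m/s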